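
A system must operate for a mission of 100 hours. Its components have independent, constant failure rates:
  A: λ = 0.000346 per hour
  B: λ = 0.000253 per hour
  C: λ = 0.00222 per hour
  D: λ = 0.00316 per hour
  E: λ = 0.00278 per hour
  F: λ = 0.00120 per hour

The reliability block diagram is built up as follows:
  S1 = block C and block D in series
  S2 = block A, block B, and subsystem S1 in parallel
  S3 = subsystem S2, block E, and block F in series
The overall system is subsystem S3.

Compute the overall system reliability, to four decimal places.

0.6714

R(A) = exp(−0.000346 × 100) = 0.965992
R(B) = exp(−0.000253 × 100) = 0.975017
R(C) = exp(−0.00222 × 100) = 0.800915
R(D) = exp(−0.00316 × 100) = 0.729059
R(E) = exp(−0.00278 × 100) = 0.757297
R(F) = exp(−0.00120 × 100) = 0.886920
Series (C and D): 0.800915 × 0.729059 = 0.583914
Parallel (A, B, and [0.583914]): 1 − (1 − 0.965992)(1 − 0.975017)(1 − 0.583914) = 0.999646
Series ([0.999646], E, and F): 0.999646 × 0.757297 × 0.886920 = 0.6714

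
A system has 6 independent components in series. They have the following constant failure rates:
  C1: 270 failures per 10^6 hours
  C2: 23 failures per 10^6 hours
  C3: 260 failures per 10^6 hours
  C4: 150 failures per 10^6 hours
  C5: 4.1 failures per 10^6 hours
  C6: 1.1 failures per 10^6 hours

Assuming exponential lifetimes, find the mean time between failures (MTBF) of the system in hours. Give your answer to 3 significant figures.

1410

Series of exponential components: λ_sys = Σ λ_i
λ_sys = 0.00027 + 0.000023 + 0.00026 + 0.00015 + 0.0000041 + 0.0000011 = 7.0820e-04 /h
MTBF = 1 / λ_sys = 1410 h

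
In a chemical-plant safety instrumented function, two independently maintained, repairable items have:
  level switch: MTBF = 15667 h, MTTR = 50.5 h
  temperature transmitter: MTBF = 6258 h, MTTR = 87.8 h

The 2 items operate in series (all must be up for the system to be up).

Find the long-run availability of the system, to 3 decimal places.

0.983

A(level switch) = MTBF/(MTBF+MTTR) = 15667/(15667+50.5) = 0.996787
A(temperature transmitter) = MTBF/(MTBF+MTTR) = 6258/(6258+87.8) = 0.986164
Series availability: 0.996787 × 0.986164 = 0.983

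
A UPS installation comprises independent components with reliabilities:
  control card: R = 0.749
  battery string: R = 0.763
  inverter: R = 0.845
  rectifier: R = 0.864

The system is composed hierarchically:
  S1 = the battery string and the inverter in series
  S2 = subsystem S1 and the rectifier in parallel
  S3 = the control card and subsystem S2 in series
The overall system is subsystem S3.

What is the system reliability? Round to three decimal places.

0.713

Series (battery string and inverter): 0.76300 × 0.84500 = 0.64474
Parallel ([0.64474] and rectifier): 1 − (1 − 0.64474)(1 − 0.86400) = 0.95168
Series (control card and [0.95168]): 0.74900 × 0.95168 = 0.713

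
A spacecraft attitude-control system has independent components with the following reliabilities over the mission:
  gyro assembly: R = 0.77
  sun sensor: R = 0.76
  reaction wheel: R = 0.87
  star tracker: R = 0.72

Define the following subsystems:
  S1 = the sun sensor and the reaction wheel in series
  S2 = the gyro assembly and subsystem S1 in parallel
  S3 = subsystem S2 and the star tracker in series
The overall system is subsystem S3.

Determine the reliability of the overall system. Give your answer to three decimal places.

Series (sun sensor and reaction wheel): 0.76000 × 0.87000 = 0.66120
Parallel (gyro assembly and [0.66120]): 1 − (1 − 0.77000)(1 − 0.66120) = 0.92208
Series ([0.92208] and star tracker): 0.92208 × 0.72000 = 0.664

0.664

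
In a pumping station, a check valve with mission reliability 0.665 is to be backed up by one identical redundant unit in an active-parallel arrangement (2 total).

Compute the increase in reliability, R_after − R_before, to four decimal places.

0.2228

R_before = 0.665
R_after = 1 − (1 − 0.665)^2 = 0.8878
ΔR = 0.8878 − 0.665 = 0.2228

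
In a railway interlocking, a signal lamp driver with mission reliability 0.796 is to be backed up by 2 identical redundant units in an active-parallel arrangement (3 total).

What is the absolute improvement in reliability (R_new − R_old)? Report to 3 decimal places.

0.196

R_before = 0.796
R_after = 1 − (1 − 0.796)^3 = 0.992
ΔR = 0.992 − 0.796 = 0.196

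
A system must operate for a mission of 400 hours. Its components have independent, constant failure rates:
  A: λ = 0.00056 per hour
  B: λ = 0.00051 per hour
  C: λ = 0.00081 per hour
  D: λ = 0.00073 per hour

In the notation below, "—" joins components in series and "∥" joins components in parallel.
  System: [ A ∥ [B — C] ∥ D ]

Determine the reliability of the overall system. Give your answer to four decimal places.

0.9792

R(A) = exp(−0.00056 × 400) = 0.799315
R(B) = exp(−0.00051 × 400) = 0.815462
R(C) = exp(−0.00081 × 400) = 0.723250
R(D) = exp(−0.00073 × 400) = 0.746769
Series (B and C): 0.815462 × 0.723250 = 0.589783
Parallel (A, [0.589783], and D): 1 − (1 − 0.799315)(1 − 0.589783)(1 − 0.746769) = 0.9792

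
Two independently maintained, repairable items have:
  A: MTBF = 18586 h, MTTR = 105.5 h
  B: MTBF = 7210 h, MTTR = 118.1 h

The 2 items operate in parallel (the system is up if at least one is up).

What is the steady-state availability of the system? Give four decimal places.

A(A) = MTBF/(MTBF+MTTR) = 18586/(18586+105.5) = 0.994356
A(B) = MTBF/(MTBF+MTTR) = 7210/(7210+118.1) = 0.983884
Parallel availability: 1 − (1 − 0.994356)(1 − 0.983884) = 0.9999

0.9999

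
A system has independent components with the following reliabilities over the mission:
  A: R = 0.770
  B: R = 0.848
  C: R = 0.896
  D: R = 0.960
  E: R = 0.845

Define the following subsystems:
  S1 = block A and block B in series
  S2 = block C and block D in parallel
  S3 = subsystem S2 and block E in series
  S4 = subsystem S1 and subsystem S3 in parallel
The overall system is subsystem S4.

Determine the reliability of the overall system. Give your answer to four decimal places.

Series (A and B): 0.770000 × 0.848000 = 0.652960
Parallel (C and D): 1 − (1 − 0.896000)(1 − 0.960000) = 0.995840
Series ([0.995840] and E): 0.995840 × 0.845000 = 0.841485
Parallel ([0.652960] and [0.841485]): 1 − (1 − 0.652960)(1 − 0.841485) = 0.9450

0.9450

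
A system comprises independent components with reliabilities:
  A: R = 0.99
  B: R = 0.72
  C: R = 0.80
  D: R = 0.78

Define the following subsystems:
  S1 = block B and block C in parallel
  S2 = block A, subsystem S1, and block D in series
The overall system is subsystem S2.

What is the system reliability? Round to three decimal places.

Parallel (B and C): 1 − (1 − 0.72000)(1 − 0.80000) = 0.94400
Series (A, [0.94400], and D): 0.99000 × 0.94400 × 0.78000 = 0.729

0.729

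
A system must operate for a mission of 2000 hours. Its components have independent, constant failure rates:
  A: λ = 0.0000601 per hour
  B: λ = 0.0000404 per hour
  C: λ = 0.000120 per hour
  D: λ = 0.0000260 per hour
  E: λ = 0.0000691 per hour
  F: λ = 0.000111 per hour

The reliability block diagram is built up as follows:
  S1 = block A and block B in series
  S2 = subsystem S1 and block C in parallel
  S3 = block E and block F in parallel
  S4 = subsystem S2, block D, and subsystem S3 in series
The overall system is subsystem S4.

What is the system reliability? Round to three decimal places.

0.889

R(A) = exp(−0.0000601 × 2000) = 0.88674
R(B) = exp(−0.0000404 × 2000) = 0.92238
R(C) = exp(−0.000120 × 2000) = 0.78663
R(D) = exp(−0.0000260 × 2000) = 0.94933
R(E) = exp(−0.0000691 × 2000) = 0.87092
R(F) = exp(−0.000111 × 2000) = 0.80092
Series (A and B): 0.88674 × 0.92238 = 0.81791
Parallel ([0.81791] and C): 1 − (1 − 0.81791)(1 − 0.78663) = 0.96115
Parallel (E and F): 1 − (1 − 0.87092)(1 − 0.80092) = 0.97430
Series ([0.96115], D, and [0.97430]): 0.96115 × 0.94933 × 0.97430 = 0.889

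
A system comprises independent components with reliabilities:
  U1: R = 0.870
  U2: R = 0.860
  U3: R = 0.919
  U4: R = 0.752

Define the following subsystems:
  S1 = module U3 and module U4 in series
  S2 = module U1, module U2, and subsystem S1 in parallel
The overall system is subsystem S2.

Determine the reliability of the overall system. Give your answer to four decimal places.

0.9944

Series (U3 and U4): 0.919000 × 0.752000 = 0.691088
Parallel (U1, U2, and [0.691088]): 1 − (1 − 0.870000)(1 − 0.860000)(1 − 0.691088) = 0.9944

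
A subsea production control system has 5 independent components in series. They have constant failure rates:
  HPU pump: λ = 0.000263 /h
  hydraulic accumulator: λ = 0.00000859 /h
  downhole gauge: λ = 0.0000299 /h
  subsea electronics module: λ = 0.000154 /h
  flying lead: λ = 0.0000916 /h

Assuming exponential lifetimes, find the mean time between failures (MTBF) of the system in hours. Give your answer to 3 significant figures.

Series of exponential components: λ_sys = Σ λ_i
λ_sys = 0.000263 + 0.00000859 + 0.0000299 + 0.000154 + 0.0000916 = 5.4709e-04 /h
MTBF = 1 / λ_sys = 1830 h

1830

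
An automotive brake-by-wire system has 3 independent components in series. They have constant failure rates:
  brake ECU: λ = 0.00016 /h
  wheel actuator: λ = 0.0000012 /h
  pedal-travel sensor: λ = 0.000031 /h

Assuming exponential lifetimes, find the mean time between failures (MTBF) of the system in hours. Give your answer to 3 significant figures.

5200

Series of exponential components: λ_sys = Σ λ_i
λ_sys = 0.00016 + 0.0000012 + 0.000031 = 1.9220e-04 /h
MTBF = 1 / λ_sys = 5200 h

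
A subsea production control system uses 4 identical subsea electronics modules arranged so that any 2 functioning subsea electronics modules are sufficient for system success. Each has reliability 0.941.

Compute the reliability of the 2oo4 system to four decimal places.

0.9992

R = Σ_{i=2}^{4} C(4,i) p^i (1−p)^{4−i} with p = 0.941
C(4,2)·0.941^2·0.059^2 = 0.018494
C(4,3)·0.941^3·0.059^1 = 0.196644
C(4,4)·0.941^4·0.059^0 = 0.784077
Sum = 0.9992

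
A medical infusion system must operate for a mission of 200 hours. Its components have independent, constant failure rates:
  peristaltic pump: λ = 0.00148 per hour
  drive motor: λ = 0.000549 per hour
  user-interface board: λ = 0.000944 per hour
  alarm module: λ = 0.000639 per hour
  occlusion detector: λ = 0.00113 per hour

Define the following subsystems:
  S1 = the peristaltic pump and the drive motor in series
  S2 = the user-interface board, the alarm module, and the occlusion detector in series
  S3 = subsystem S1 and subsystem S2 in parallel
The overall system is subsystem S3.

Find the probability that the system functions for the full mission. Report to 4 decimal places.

R(peristaltic pump) = exp(−0.00148 × 200) = 0.743787
R(drive motor) = exp(−0.000549 × 200) = 0.896013
R(user-interface board) = exp(−0.000944 × 200) = 0.827952
R(alarm module) = exp(−0.000639 × 200) = 0.880029
R(occlusion detector) = exp(−0.00113 × 200) = 0.797718
Series (peristaltic pump and drive motor): 0.743787 × 0.896013 = 0.666443
Series (user-interface board, alarm module, and occlusion detector): 0.827952 × 0.880029 × 0.797718 = 0.581235
Parallel ([0.666443] and [0.581235]): 1 − (1 − 0.666443)(1 − 0.581235) = 0.8603

0.8603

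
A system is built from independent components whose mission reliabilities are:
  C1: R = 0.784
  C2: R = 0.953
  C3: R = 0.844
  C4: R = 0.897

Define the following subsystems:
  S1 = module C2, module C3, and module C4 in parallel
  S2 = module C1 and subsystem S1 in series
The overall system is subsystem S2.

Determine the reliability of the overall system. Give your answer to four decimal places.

0.7834

Parallel (C2, C3, and C4): 1 − (1 − 0.953000)(1 − 0.844000)(1 − 0.897000) = 0.999245
Series (C1 and [0.999245]): 0.784000 × 0.999245 = 0.7834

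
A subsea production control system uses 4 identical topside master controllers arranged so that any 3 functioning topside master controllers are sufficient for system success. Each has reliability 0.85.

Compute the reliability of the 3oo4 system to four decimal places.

0.8905

R = Σ_{i=3}^{4} C(4,i) p^i (1−p)^{4−i} with p = 0.85
C(4,3)·0.85^3·0.15^1 = 0.368475
C(4,4)·0.85^4·0.15^0 = 0.522006
Sum = 0.8905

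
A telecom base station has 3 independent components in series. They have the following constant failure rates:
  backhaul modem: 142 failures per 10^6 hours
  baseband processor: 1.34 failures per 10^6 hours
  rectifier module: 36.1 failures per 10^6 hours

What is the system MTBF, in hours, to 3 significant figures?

Series of exponential components: λ_sys = Σ λ_i
λ_sys = 0.000142 + 0.00000134 + 0.0000361 = 1.7944e-04 /h
MTBF = 1 / λ_sys = 5570 h

5570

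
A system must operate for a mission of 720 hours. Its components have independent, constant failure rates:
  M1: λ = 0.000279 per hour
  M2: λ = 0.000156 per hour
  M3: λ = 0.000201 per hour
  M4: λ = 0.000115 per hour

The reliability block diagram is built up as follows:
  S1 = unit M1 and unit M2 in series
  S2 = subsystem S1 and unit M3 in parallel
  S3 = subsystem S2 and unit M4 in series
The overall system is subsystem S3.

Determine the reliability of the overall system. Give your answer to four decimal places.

0.8872

R(M1) = exp(−0.000279 × 720) = 0.818011
R(M2) = exp(−0.000156 × 720) = 0.893758
R(M3) = exp(−0.000201 × 720) = 0.865265
R(M4) = exp(−0.000115 × 720) = 0.920535
Series (M1 and M2): 0.818011 × 0.893758 = 0.731104
Parallel ([0.731104] and M3): 1 − (1 − 0.731104)(1 − 0.865265) = 0.963770
Series ([0.963770] and M4): 0.963770 × 0.920535 = 0.8872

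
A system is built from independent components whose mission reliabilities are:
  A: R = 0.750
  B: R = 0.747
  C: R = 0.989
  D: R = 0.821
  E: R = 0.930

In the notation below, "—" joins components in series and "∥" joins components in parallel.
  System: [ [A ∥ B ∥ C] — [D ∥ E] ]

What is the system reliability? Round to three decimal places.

0.987

Parallel (A, B, and C): 1 − (1 − 0.75000)(1 − 0.74700)(1 − 0.98900) = 0.99930
Parallel (D and E): 1 − (1 − 0.82100)(1 − 0.93000) = 0.98747
Series ([0.99930] and [0.98747]): 0.99930 × 0.98747 = 0.987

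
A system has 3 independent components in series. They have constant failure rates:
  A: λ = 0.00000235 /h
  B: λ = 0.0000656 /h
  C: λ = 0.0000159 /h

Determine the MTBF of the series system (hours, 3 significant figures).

11900

Series of exponential components: λ_sys = Σ λ_i
λ_sys = 0.00000235 + 0.0000656 + 0.0000159 = 8.3850e-05 /h
MTBF = 1 / λ_sys = 11900 h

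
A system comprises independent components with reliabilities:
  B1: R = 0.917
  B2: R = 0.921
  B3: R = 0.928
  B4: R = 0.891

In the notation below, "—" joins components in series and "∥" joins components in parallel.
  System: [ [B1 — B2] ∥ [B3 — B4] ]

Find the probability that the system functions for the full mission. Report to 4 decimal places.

0.9731

Series (B1 and B2): 0.917000 × 0.921000 = 0.844557
Series (B3 and B4): 0.928000 × 0.891000 = 0.826848
Parallel ([0.844557] and [0.826848]): 1 − (1 − 0.844557)(1 − 0.826848) = 0.9731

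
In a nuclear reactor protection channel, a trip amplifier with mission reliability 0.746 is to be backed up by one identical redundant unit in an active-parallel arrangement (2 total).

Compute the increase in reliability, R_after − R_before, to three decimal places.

0.189

R_before = 0.746
R_after = 1 − (1 − 0.746)^2 = 0.935
ΔR = 0.935 − 0.746 = 0.189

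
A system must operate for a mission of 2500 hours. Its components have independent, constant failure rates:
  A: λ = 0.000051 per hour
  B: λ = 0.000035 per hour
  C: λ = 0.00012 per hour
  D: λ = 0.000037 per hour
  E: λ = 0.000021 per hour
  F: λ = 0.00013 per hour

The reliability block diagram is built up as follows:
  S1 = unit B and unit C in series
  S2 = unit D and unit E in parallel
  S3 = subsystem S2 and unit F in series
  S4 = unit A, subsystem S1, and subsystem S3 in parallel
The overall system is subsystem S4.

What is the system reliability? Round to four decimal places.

R(A) = exp(−0.000051 × 2500) = 0.880293
R(B) = exp(−0.000035 × 2500) = 0.916219
R(C) = exp(−0.00012 × 2500) = 0.740818
R(D) = exp(−0.000037 × 2500) = 0.911649
R(E) = exp(−0.000021 × 2500) = 0.948854
R(F) = exp(−0.00013 × 2500) = 0.722527
Series (B and C): 0.916219 × 0.740818 = 0.678752
Parallel (D and E): 1 − (1 − 0.911649)(1 − 0.948854) = 0.995481
Series ([0.995481] and F): 0.995481 × 0.722527 = 0.719262
Parallel (A, [0.678752], and [0.719262]): 1 − (1 − 0.880293)(1 − 0.678752)(1 − 0.719262) = 0.9892

0.9892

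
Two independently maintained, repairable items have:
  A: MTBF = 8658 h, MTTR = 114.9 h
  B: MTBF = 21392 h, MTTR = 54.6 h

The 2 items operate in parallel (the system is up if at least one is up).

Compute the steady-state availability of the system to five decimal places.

A(A) = MTBF/(MTBF+MTTR) = 8658/(8658+114.9) = 0.986903
A(B) = MTBF/(MTBF+MTTR) = 21392/(21392+54.6) = 0.997454
Parallel availability: 1 − (1 − 0.986903)(1 − 0.997454) = 0.99997

0.99997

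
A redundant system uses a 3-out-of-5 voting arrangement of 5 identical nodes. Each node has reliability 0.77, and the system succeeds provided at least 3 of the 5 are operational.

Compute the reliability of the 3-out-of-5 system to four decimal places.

R = Σ_{i=3}^{5} C(5,i) p^i (1−p)^{5−i} with p = 0.77
C(5,3)·0.77^3·0.23^2 = 0.241506
C(5,4)·0.77^4·0.23^1 = 0.404260
C(5,5)·0.77^5·0.23^0 = 0.270678
Sum = 0.9164

0.9164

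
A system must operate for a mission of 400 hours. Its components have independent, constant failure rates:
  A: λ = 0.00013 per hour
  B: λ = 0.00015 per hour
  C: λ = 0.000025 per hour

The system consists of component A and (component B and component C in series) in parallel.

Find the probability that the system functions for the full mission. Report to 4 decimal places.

0.9966

R(A) = exp(−0.00013 × 400) = 0.949329
R(B) = exp(−0.00015 × 400) = 0.941765
R(C) = exp(−0.000025 × 400) = 0.990050
Series (B and C): 0.941765 × 0.990050 = 0.932394
Parallel (A and [0.932394]): 1 − (1 − 0.949329)(1 − 0.932394) = 0.9966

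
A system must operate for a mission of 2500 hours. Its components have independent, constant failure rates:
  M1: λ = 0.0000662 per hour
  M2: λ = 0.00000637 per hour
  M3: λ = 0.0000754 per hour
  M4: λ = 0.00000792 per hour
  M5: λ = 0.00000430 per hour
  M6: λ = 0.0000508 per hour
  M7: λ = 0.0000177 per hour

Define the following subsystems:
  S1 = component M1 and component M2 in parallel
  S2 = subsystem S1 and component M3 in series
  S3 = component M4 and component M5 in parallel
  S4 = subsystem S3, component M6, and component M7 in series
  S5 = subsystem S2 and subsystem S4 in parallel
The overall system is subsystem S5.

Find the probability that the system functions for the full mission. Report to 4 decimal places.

R(M1) = exp(−0.0000662 × 2500) = 0.847470
R(M2) = exp(−0.00000637 × 2500) = 0.984201
R(M3) = exp(−0.0000754 × 2500) = 0.828201
R(M4) = exp(−0.00000792 × 2500) = 0.980395
R(M5) = exp(−0.00000430 × 2500) = 0.989308
R(M6) = exp(−0.0000508 × 2500) = 0.880734
R(M7) = exp(−0.0000177 × 2500) = 0.956715
Parallel (M1 and M2): 1 − (1 − 0.847470)(1 − 0.984201) = 0.997590
Series ([0.997590] and M3): 0.997590 × 0.828201 = 0.826205
Parallel (M4 and M5): 1 − (1 − 0.980395)(1 − 0.989308) = 0.999790
Series ([0.999790], M6, and M7): 0.999790 × 0.880734 × 0.956715 = 0.842434
Parallel ([0.826205] and [0.842434]): 1 − (1 − 0.826205)(1 − 0.842434) = 0.9726

0.9726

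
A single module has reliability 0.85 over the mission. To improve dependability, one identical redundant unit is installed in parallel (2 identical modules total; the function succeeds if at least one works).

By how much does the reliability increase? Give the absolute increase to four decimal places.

R_before = 0.85
R_after = 1 − (1 − 0.85)^2 = 0.9775
ΔR = 0.9775 − 0.85 = 0.1275

0.1275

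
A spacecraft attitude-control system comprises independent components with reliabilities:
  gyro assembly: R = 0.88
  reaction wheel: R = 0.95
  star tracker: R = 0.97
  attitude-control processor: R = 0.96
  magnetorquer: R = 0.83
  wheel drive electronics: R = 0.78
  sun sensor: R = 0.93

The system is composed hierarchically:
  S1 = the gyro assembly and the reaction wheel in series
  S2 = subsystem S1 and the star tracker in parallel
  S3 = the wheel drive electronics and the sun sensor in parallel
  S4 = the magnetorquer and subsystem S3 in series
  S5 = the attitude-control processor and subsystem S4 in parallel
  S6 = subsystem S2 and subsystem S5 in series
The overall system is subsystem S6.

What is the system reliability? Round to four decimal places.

Series (gyro assembly and reaction wheel): 0.880000 × 0.950000 = 0.836000
Parallel ([0.836000] and star tracker): 1 − (1 − 0.836000)(1 − 0.970000) = 0.995080
Parallel (wheel drive electronics and sun sensor): 1 − (1 − 0.780000)(1 − 0.930000) = 0.984600
Series (magnetorquer and [0.984600]): 0.830000 × 0.984600 = 0.817218
Parallel (attitude-control processor and [0.817218]): 1 − (1 − 0.960000)(1 − 0.817218) = 0.992689
Series ([0.995080] and [0.992689]): 0.995080 × 0.992689 = 0.9878

0.9878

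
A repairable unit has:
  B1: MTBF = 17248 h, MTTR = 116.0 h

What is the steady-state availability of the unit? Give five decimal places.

A(B1) = MTBF/(MTBF+MTTR) = 17248/(17248+116.0) = 0.99332

0.99332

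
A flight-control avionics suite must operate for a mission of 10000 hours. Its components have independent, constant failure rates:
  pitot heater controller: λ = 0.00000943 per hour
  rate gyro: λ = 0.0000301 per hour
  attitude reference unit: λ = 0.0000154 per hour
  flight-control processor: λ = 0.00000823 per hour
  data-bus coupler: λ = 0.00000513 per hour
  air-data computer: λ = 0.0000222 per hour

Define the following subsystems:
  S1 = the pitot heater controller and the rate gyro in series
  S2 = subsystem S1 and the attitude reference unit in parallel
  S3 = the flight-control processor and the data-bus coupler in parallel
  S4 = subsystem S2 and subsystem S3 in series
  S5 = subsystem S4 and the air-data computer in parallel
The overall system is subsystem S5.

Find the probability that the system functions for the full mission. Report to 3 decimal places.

0.990

R(pitot heater controller) = exp(−0.00000943 × 10000) = 0.91001
R(rate gyro) = exp(−0.0000301 × 10000) = 0.74008
R(attitude reference unit) = exp(−0.0000154 × 10000) = 0.85727
R(flight-control processor) = exp(−0.00000823 × 10000) = 0.92100
R(data-bus coupler) = exp(−0.00000513 × 10000) = 0.94999
R(air-data computer) = exp(−0.0000222 × 10000) = 0.80092
Series (pitot heater controller and rate gyro): 0.91001 × 0.74008 = 0.67348
Parallel ([0.67348] and attitude reference unit): 1 − (1 − 0.67348)(1 − 0.85727) = 0.95340
Parallel (flight-control processor and data-bus coupler): 1 − (1 − 0.92100)(1 − 0.94999) = 0.99605
Series ([0.95340] and [0.99605]): 0.95340 × 0.99605 = 0.94963
Parallel ([0.94963] and air-data computer): 1 − (1 − 0.94963)(1 − 0.80092) = 0.990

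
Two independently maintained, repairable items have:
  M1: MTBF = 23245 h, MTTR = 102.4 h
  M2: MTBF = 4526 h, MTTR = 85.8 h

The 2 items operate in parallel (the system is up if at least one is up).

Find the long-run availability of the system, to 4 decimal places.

0.9999

A(M1) = MTBF/(MTBF+MTTR) = 23245/(23245+102.4) = 0.995614
A(M2) = MTBF/(MTBF+MTTR) = 4526/(4526+85.8) = 0.981396
Parallel availability: 1 − (1 − 0.995614)(1 − 0.981396) = 0.9999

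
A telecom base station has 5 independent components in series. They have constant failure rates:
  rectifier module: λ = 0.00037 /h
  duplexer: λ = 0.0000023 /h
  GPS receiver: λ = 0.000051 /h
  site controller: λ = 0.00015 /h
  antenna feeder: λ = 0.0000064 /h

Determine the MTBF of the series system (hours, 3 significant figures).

Series of exponential components: λ_sys = Σ λ_i
λ_sys = 0.00037 + 0.0000023 + 0.000051 + 0.00015 + 0.0000064 = 5.7970e-04 /h
MTBF = 1 / λ_sys = 1730 h

1730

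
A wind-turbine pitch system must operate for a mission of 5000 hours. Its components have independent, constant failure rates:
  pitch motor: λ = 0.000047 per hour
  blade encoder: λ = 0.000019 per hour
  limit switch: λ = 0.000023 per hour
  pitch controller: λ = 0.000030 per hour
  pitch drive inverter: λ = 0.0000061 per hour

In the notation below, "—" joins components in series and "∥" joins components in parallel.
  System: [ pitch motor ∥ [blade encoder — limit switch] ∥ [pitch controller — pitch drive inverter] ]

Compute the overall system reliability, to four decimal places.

R(pitch motor) = exp(−0.000047 × 5000) = 0.790571
R(blade encoder) = exp(−0.000019 × 5000) = 0.909373
R(limit switch) = exp(−0.000023 × 5000) = 0.891366
R(pitch controller) = exp(−0.000030 × 5000) = 0.860708
R(pitch drive inverter) = exp(−0.0000061 × 5000) = 0.969960
Series (blade encoder and limit switch): 0.909373 × 0.891366 = 0.810584
Series (pitch controller and pitch drive inverter): 0.860708 × 0.969960 = 0.834852
Parallel (pitch motor, [0.810584], and [0.834852]): 1 − (1 − 0.790571)(1 − 0.810584)(1 − 0.834852) = 0.9934

0.9934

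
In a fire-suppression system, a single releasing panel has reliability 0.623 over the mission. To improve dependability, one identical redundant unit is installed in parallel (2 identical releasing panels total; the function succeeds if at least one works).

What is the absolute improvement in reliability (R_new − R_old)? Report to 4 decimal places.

0.2349

R_before = 0.623
R_after = 1 − (1 − 0.623)^2 = 0.8579
ΔR = 0.8579 − 0.623 = 0.2349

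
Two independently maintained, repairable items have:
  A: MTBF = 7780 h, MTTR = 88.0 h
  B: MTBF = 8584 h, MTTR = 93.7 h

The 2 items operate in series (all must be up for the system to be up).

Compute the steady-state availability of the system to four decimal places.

0.9781

A(A) = MTBF/(MTBF+MTTR) = 7780/(7780+88.0) = 0.988815
A(B) = MTBF/(MTBF+MTTR) = 8584/(8584+93.7) = 0.989202
Series availability: 0.988815 × 0.989202 = 0.9781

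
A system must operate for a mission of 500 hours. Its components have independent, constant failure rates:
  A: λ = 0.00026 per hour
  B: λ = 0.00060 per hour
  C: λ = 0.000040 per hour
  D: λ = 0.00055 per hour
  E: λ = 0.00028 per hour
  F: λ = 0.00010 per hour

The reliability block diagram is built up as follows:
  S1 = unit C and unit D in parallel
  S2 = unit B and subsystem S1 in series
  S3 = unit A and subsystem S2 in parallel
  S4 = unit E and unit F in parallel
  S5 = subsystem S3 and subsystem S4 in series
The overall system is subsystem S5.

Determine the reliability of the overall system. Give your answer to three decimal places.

R(A) = exp(−0.00026 × 500) = 0.87810
R(B) = exp(−0.00060 × 500) = 0.74082
R(C) = exp(−0.000040 × 500) = 0.98020
R(D) = exp(−0.00055 × 500) = 0.75957
R(E) = exp(−0.00028 × 500) = 0.86936
R(F) = exp(−0.00010 × 500) = 0.95123
Parallel (C and D): 1 − (1 − 0.98020)(1 − 0.75957) = 0.99524
Series (B and [0.99524]): 0.74082 × 0.99524 = 0.73729
Parallel (A and [0.73729]): 1 − (1 − 0.87810)(1 − 0.73729) = 0.96798
Parallel (E and F): 1 − (1 − 0.86936)(1 − 0.95123) = 0.99363
Series ([0.96798] and [0.99363]): 0.96798 × 0.99363 = 0.962

0.962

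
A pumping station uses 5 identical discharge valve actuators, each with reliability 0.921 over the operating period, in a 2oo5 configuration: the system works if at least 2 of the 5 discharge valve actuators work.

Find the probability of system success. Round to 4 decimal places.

0.9998

R = Σ_{i=2}^{5} C(5,i) p^i (1−p)^{5−i} with p = 0.921
C(5,2)·0.921^2·0.079^3 = 0.004182
C(5,3)·0.921^3·0.079^2 = 0.048757
C(5,4)·0.921^4·0.079^1 = 0.284208
C(5,5)·0.921^5·0.079^0 = 0.662671
Sum = 0.9998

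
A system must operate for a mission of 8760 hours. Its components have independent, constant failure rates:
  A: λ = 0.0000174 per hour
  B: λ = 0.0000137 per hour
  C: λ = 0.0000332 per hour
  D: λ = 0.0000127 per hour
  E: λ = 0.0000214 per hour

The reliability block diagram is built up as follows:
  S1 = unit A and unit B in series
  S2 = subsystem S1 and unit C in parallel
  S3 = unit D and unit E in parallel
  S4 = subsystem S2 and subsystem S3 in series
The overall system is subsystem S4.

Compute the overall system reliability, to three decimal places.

0.923

R(A) = exp(−0.0000174 × 8760) = 0.85862
R(B) = exp(−0.0000137 × 8760) = 0.88691
R(C) = exp(−0.0000332 × 8760) = 0.74764
R(D) = exp(−0.0000127 × 8760) = 0.89471
R(E) = exp(−0.0000214 × 8760) = 0.82906
Series (A and B): 0.85862 × 0.88691 = 0.76152
Parallel ([0.76152] and C): 1 − (1 − 0.76152)(1 − 0.74764) = 0.93982
Parallel (D and E): 1 − (1 − 0.89471)(1 − 0.82906) = 0.98200
Series ([0.93982] and [0.98200]): 0.93982 × 0.98200 = 0.923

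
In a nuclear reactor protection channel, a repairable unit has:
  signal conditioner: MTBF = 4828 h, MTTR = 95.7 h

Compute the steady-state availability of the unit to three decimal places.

0.981

A(signal conditioner) = MTBF/(MTBF+MTTR) = 4828/(4828+95.7) = 0.981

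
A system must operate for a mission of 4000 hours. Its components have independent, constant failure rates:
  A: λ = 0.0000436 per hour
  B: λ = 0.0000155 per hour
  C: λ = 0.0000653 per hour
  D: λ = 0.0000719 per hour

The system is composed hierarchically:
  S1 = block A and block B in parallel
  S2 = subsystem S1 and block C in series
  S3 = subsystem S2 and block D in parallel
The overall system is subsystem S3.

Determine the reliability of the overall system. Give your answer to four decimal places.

0.9407

R(A) = exp(−0.0000436 × 4000) = 0.839961
R(B) = exp(−0.0000155 × 4000) = 0.939883
R(C) = exp(−0.0000653 × 4000) = 0.770127
R(D) = exp(−0.0000719 × 4000) = 0.750062
Parallel (A and B): 1 − (1 − 0.839961)(1 − 0.939883) = 0.990379
Series ([0.990379] and C): 0.990379 × 0.770127 = 0.762718
Parallel ([0.762718] and D): 1 − (1 − 0.762718)(1 − 0.750062) = 0.9407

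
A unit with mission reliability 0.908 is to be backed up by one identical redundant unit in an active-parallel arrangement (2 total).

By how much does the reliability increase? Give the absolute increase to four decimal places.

R_before = 0.908
R_after = 1 − (1 − 0.908)^2 = 0.9915
ΔR = 0.9915 − 0.908 = 0.0835

0.0835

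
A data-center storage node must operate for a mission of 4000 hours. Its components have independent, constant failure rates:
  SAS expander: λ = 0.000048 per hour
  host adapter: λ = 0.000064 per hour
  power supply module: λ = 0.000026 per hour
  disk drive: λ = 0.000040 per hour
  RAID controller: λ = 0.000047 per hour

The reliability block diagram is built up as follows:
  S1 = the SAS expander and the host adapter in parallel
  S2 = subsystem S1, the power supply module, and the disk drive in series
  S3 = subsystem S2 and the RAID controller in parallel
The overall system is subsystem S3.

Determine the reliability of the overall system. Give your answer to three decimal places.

0.955

R(SAS expander) = exp(−0.000048 × 4000) = 0.82531
R(host adapter) = exp(−0.000064 × 4000) = 0.77414
R(power supply module) = exp(−0.000026 × 4000) = 0.90123
R(disk drive) = exp(−0.000040 × 4000) = 0.85214
R(RAID controller) = exp(−0.000047 × 4000) = 0.82861
Parallel (SAS expander and host adapter): 1 − (1 − 0.82531)(1 − 0.77414) = 0.96054
Series ([0.96054], power supply module, and disk drive): 0.96054 × 0.90123 × 0.85214 = 0.73767
Parallel ([0.73767] and RAID controller): 1 − (1 − 0.73767)(1 − 0.82861) = 0.955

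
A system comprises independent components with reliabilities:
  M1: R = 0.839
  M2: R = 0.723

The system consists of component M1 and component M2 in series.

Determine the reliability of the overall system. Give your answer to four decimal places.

Series (M1 and M2): 0.839000 × 0.723000 = 0.6066

0.6066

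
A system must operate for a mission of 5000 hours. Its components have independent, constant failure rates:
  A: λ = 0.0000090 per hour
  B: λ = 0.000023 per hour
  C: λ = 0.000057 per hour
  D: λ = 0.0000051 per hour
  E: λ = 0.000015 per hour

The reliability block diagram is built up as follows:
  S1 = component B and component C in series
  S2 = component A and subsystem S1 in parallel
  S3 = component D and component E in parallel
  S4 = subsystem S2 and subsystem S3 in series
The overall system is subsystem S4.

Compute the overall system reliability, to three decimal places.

0.984

R(A) = exp(−0.0000090 × 5000) = 0.95600
R(B) = exp(−0.000023 × 5000) = 0.89137
R(C) = exp(−0.000057 × 5000) = 0.75201
R(D) = exp(−0.0000051 × 5000) = 0.97482
R(E) = exp(−0.000015 × 5000) = 0.92774
Series (B and C): 0.89137 × 0.75201 = 0.67032
Parallel (A and [0.67032]): 1 − (1 − 0.95600)(1 − 0.67032) = 0.98549
Parallel (D and E): 1 − (1 − 0.97482)(1 − 0.92774) = 0.99818
Series ([0.98549] and [0.99818]): 0.98549 × 0.99818 = 0.984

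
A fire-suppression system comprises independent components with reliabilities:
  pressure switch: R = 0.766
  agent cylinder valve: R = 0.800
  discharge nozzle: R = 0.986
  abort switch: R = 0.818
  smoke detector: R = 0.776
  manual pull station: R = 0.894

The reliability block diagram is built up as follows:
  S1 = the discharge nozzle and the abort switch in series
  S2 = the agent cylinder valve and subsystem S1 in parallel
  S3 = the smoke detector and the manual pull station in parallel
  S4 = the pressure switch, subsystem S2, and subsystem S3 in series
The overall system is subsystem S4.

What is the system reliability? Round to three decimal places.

Series (discharge nozzle and abort switch): 0.98600 × 0.81800 = 0.80655
Parallel (agent cylinder valve and [0.80655]): 1 − (1 − 0.80000)(1 − 0.80655) = 0.96131
Parallel (smoke detector and manual pull station): 1 − (1 − 0.77600)(1 − 0.89400) = 0.97626
Series (pressure switch, [0.96131], and [0.97626]): 0.76600 × 0.96131 × 0.97626 = 0.719

0.719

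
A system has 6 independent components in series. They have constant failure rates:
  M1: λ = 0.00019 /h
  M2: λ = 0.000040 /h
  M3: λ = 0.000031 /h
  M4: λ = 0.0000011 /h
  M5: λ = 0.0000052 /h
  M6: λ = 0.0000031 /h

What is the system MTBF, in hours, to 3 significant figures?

3700

Series of exponential components: λ_sys = Σ λ_i
λ_sys = 0.00019 + 0.000040 + 0.000031 + 0.0000011 + 0.0000052 + 0.0000031 = 2.7040e-04 /h
MTBF = 1 / λ_sys = 3700 h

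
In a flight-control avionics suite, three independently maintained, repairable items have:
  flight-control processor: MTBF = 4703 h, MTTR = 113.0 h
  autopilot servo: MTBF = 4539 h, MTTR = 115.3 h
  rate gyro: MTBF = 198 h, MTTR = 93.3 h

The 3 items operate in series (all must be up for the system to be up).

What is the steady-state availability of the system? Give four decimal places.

0.6473

A(flight-control processor) = MTBF/(MTBF+MTTR) = 4703/(4703+113.0) = 0.976537
A(autopilot servo) = MTBF/(MTBF+MTTR) = 4539/(4539+115.3) = 0.975227
A(rate gyro) = MTBF/(MTBF+MTTR) = 198/(198+93.3) = 0.679712
Series availability: 0.976537 × 0.975227 × 0.679712 = 0.6473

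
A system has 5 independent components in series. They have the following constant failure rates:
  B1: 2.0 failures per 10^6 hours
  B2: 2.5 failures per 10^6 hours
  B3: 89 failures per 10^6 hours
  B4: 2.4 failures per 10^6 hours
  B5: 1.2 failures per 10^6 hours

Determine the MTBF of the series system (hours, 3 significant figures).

10300

Series of exponential components: λ_sys = Σ λ_i
λ_sys = 0.0000020 + 0.0000025 + 0.000089 + 0.0000024 + 0.0000012 = 9.7100e-05 /h
MTBF = 1 / λ_sys = 10300 h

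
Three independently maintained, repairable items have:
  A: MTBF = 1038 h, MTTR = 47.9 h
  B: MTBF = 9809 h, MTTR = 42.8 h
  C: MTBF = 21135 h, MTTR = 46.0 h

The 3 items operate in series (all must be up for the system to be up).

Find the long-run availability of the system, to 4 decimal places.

A(A) = MTBF/(MTBF+MTTR) = 1038/(1038+47.9) = 0.955889
A(B) = MTBF/(MTBF+MTTR) = 9809/(9809+42.8) = 0.995656
A(C) = MTBF/(MTBF+MTTR) = 21135/(21135+46.0) = 0.997828
Series availability: 0.955889 × 0.995656 × 0.997828 = 0.9497

0.9497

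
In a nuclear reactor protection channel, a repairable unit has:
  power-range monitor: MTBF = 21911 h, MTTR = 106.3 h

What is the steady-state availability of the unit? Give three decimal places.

0.995

A(power-range monitor) = MTBF/(MTBF+MTTR) = 21911/(21911+106.3) = 0.995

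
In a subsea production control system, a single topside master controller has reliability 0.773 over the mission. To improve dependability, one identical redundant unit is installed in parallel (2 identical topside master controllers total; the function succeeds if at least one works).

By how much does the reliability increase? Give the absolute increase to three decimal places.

0.175

R_before = 0.773
R_after = 1 − (1 − 0.773)^2 = 0.948
ΔR = 0.948 − 0.773 = 0.175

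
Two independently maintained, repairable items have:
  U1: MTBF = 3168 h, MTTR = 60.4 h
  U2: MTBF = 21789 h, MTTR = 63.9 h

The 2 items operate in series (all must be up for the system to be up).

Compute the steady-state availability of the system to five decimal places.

A(U1) = MTBF/(MTBF+MTTR) = 3168/(3168+60.4) = 0.981291
A(U2) = MTBF/(MTBF+MTTR) = 21789/(21789+63.9) = 0.997076
Series availability: 0.981291 × 0.997076 = 0.97842

0.97842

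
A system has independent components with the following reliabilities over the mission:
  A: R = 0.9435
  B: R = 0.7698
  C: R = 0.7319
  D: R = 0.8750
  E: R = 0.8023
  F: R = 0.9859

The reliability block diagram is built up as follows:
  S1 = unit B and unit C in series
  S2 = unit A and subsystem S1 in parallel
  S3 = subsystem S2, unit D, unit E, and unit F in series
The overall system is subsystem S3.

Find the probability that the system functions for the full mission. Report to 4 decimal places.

0.6750

Series (B and C): 0.769800 × 0.731900 = 0.563417
Parallel (A and [0.563417]): 1 − (1 − 0.943500)(1 − 0.563417) = 0.975333
Series ([0.975333], D, E, and F): 0.975333 × 0.875000 × 0.802300 × 0.985900 = 0.6750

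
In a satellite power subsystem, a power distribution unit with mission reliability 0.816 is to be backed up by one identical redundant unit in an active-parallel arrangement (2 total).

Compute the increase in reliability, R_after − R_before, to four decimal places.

0.1501

R_before = 0.816
R_after = 1 − (1 − 0.816)^2 = 0.9661
ΔR = 0.9661 − 0.816 = 0.1501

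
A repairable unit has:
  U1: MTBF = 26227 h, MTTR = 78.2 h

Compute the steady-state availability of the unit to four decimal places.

0.9970

A(U1) = MTBF/(MTBF+MTTR) = 26227/(26227+78.2) = 0.9970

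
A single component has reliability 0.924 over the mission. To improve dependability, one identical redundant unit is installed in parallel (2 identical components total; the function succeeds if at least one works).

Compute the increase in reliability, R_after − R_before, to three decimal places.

R_before = 0.924
R_after = 1 − (1 − 0.924)^2 = 0.994
ΔR = 0.994 − 0.924 = 0.070

0.070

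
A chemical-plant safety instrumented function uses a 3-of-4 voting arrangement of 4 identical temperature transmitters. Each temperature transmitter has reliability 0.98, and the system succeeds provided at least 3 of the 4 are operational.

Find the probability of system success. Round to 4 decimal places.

R = Σ_{i=3}^{4} C(4,i) p^i (1−p)^{4−i} with p = 0.98
C(4,3)·0.98^3·0.02^1 = 0.075295
C(4,4)·0.98^4·0.02^0 = 0.922368
Sum = 0.9977

0.9977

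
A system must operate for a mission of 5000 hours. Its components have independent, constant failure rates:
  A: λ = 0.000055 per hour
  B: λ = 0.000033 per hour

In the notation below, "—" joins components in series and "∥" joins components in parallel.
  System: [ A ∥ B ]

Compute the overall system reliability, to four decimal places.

0.9634

R(A) = exp(−0.000055 × 5000) = 0.759572
R(B) = exp(−0.000033 × 5000) = 0.847894
Parallel (A and B): 1 − (1 − 0.759572)(1 − 0.847894) = 0.9634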